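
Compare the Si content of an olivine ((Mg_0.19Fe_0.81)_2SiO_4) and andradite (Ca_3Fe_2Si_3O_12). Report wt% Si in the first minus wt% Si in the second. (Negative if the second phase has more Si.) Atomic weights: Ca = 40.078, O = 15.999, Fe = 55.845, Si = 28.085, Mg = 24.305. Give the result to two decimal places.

Si in (Mg_0.19Fe_0.81)_2SiO_4: molar mass 191.786 g/mol; 1×28.085 = 28.085 g → 14.64 wt%.
Si in Ca_3Fe_2Si_3O_12: molar mass 508.167 g/mol; 3×28.085 = 84.255 g → 16.58 wt%.
Difference = 14.64 − 16.58 = -1.94 percentage points.

-1.94 percentage points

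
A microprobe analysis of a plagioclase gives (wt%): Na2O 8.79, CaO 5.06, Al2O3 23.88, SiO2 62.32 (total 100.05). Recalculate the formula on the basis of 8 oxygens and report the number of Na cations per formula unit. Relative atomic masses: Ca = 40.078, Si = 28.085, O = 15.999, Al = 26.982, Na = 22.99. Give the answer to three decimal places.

Na2O (M=61.979): mol = 0.14182; Na = 0.28364, O = 0.14182.
CaO (M=56.077): mol = 0.09023; Ca = 0.09023, O = 0.09023.
Al2O3 (M=101.961): mol = 0.23421; Al = 0.46842, O = 0.70263.
SiO2 (M=60.083): mol = 1.03723; Si = 1.03723, O = 2.07446.
ΣO = 3.00914; factor = 8/ΣO = 2.65857.
Na apfu = 0.28364 × 2.65857 = 0.754.

0.754 Na apfu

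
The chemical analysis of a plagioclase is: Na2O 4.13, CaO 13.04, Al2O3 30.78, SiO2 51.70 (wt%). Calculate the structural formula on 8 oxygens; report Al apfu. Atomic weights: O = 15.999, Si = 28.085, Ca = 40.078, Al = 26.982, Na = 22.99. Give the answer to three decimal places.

1.651 Al apfu

Na2O (M=61.979): mol = 0.06664; Na = 0.13328, O = 0.06664.
CaO (M=56.077): mol = 0.23254; Ca = 0.23254, O = 0.23254.
Al2O3 (M=101.961): mol = 0.30188; Al = 0.60376, O = 0.90564.
SiO2 (M=60.083): mol = 0.86048; Si = 0.86048, O = 1.72096.
ΣO = 2.92578; factor = 8/ΣO = 2.73431.
Al apfu = 0.60376 × 2.73431 = 1.651.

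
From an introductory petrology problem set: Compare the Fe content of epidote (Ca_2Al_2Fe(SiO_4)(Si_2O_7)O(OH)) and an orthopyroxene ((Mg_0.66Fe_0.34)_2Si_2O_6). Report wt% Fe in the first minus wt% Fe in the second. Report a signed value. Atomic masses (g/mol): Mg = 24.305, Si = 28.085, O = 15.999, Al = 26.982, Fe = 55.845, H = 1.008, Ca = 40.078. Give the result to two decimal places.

-5.53 percentage points

Fe in Ca_2Al_2Fe(SiO_4)(Si_2O_7)O(OH): molar mass 483.215 g/mol; 1×55.845 = 55.845 g → 11.56 wt%.
Fe in (Mg_0.66Fe_0.34)_2Si_2O_6: molar mass 222.221 g/mol; 0.68×55.845 = 37.975 g → 17.09 wt%.
Difference = 11.56 − 17.09 = -5.53 percentage points.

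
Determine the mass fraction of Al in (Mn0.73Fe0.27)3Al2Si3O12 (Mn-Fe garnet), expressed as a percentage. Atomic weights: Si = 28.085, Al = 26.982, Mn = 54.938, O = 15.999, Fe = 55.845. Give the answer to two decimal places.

Formula mass = 2.19·54.938 + 0.81·55.845 + 2·26.982 + 3·28.085 + 12·15.999 = 495.756 g/mol, of which 53.964 g is Al.
So Al makes up 53.964/495.756 = 0.1089 of the mass, i.e. 10.89%.

10.89 mass %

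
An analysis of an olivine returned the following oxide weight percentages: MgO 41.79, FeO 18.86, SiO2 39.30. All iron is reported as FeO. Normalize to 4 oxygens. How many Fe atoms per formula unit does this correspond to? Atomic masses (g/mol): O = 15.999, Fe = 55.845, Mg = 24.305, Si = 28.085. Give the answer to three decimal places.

MgO (M=40.304): mol = 1.03687; Mg = 1.03687, O = 1.03687.
FeO (M=71.844): mol = 0.26251; Fe = 0.26251, O = 0.26251.
SiO2 (M=60.083): mol = 0.65410; Si = 0.65410, O = 1.30820.
ΣO = 2.60758; factor = 4/ΣO = 1.53399.
Fe apfu = 0.26251 × 1.53399 = 0.403.

0.403 Fe apfu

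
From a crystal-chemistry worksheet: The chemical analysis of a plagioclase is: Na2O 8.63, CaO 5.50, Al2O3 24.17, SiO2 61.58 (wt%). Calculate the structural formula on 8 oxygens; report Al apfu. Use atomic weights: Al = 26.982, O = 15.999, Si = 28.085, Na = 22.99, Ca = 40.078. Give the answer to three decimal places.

1.265 Al apfu

Na2O: 8.63/61.979 = 0.13924 mol → 0.27848 mol Na, 0.13924 mol O.
CaO: 5.50/56.077 = 0.09808 mol → 0.09808 mol Ca, 0.09808 mol O.
Al2O3: 24.17/101.961 = 0.23705 mol → 0.47410 mol Al, 0.71115 mol O.
SiO2: 61.58/60.083 = 1.02492 mol → 1.02492 mol Si, 2.04984 mol O.
Total oxygen = 2.99831 mol. Normalization factor = 8/2.99831 = 2.66817.
Al per 8 O = 0.47410 × 2.66817 = 1.265.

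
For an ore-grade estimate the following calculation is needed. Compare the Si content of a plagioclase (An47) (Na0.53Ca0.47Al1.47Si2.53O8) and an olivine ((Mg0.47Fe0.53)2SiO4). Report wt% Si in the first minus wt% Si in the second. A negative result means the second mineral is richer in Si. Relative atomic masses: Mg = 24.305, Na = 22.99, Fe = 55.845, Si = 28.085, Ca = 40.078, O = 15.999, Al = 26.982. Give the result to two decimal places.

10.21 percentage points

Si in Na0.53Ca0.47Al1.47Si2.53O8: molar mass 269.732 g/mol; 2.53×28.085 = 71.055 g → 26.34 wt%.
Si in (Mg0.47Fe0.53)2SiO4: molar mass 174.123 g/mol; 1×28.085 = 28.085 g → 16.13 wt%.
Difference = 26.34 − 16.13 = 10.21 percentage points.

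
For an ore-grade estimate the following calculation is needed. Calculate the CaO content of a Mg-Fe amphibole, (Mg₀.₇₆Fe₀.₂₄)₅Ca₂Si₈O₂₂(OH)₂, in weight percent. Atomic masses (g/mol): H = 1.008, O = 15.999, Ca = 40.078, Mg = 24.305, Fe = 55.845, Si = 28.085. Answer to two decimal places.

Formula mass = 850.201 g/mol.
2 Ca → 2.0000 mol CaO per formula unit; M(CaO) = 56.077, so CaO mass = 112.154 g.
112.154/850.201 × 100 = 13.19 wt%.

13.19 wt%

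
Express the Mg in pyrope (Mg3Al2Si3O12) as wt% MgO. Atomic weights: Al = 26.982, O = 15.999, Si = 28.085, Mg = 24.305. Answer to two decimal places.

29.99 wt%

Molar mass of Mg3Al2Si3O12 = 3*24.305 + 2*26.982 + 3*28.085 + 12*15.999 = 403.122 g/mol.
Each formula unit contains 3 Mg, equivalent to 3/1 = 3.0000 mol MgO.
M(MgO) = 1×24.305 + 1×15.999 = 40.304 g/mol.
Mass of MgO per formula unit = 3.0000 × 40.304 = 120.912 g.
MgO wt% = 120.912 / 403.122 × 100 = 29.99%.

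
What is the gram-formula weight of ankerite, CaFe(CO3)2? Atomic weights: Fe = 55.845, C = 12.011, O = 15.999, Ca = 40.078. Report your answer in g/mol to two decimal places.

M = 1·40.078 + 1·55.845 + 2·12.011 + 6·15.999

215.94 g/mol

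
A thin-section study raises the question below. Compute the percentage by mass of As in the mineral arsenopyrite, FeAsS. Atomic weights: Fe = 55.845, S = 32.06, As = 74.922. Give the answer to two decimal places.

46.01 wt%

Molar mass of FeAsS: 1·55.845 + 1·74.922 + 1·32.06 = 162.827 g/mol.
Mass of As per formula unit: 1 × 74.922 = 74.922 g.
Weight fraction As = 74.922 / 162.827 = 0.4601.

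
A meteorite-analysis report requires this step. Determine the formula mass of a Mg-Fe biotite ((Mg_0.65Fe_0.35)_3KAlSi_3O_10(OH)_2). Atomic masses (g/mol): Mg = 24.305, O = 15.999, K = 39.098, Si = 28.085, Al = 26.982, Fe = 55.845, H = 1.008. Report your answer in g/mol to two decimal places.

450.37 g/mol

M = 1.95×24.305 + 1.05×55.845 + 1×39.098 + 1×26.982 + 3×28.085 + 12×15.999 + 2×1.008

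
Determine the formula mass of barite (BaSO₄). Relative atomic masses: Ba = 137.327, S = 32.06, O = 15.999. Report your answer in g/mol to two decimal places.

Ba: 1 × 137.327 = 137.3270
S: 1 × 32.06 = 32.0600
O: 4 × 15.999 = 63.9960
Summing the contributions gives the formula mass.

233.38 g/mol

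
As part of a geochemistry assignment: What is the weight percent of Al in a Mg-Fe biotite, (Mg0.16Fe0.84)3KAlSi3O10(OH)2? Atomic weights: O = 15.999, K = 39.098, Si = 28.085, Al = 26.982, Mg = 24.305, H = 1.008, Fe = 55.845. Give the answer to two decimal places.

M((Mg0.16Fe0.84)3KAlSi3O10(OH)2) = 496.735 g/mol.
Al contributes 1 × 26.982 = 26.982 g per mole.
26.982/496.735 = 0.0543 → 5.43%.

5.43 wt%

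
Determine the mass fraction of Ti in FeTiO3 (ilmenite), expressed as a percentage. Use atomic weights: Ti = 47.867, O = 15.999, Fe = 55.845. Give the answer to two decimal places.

31.55 weight percent

Molar mass of FeTiO3: 1·55.845 + 1·47.867 + 3·15.999 = 151.709 g/mol.
Mass of Ti per formula unit: 1 × 47.867 = 47.867 g.
Weight fraction Ti = 47.867 / 151.709 = 0.3155.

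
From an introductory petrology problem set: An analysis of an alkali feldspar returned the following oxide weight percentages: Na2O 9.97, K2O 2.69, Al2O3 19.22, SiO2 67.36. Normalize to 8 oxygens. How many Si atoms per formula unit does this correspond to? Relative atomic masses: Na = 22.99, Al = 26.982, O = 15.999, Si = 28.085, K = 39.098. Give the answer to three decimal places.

Na2O (M=61.979): mol = 0.16086; Na = 0.32172, O = 0.16086.
K2O (M=94.195): mol = 0.02856; K = 0.05712, O = 0.02856.
Al2O3 (M=101.961): mol = 0.18850; Al = 0.37700, O = 0.56550.
SiO2 (M=60.083): mol = 1.12112; Si = 1.12112, O = 2.24224.
ΣO = 2.99716; factor = 8/ΣO = 2.66919.
Si apfu = 1.12112 × 2.66919 = 2.992.

2.992 Si apfu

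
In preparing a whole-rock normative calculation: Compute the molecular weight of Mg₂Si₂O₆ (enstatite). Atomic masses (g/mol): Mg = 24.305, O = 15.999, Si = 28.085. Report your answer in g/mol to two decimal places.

The formula mass is the sum 2*24.305 + 2*28.085 + 6*15.999.

200.77 g/mol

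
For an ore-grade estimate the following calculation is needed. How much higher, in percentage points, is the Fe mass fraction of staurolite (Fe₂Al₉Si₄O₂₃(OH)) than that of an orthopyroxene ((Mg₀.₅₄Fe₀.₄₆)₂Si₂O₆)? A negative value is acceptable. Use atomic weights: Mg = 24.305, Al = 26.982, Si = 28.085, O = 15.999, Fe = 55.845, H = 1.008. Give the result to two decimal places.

-9.25 percentage points

First mineral: 111.690 g Fe in 851.852 g formula = 13.11 wt% Fe.
Second mineral: 51.377 g Fe in 229.791 g formula = 22.36 wt% Fe.
13.11% − 22.36% gives a difference of -9.25 percentage points.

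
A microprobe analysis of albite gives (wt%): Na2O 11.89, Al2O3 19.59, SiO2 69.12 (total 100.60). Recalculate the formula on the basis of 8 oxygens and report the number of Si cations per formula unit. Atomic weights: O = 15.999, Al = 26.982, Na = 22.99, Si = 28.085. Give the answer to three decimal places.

2.999 Si apfu

Na2O (M=61.979): mol = 0.19184; Na = 0.38368, O = 0.19184.
Al2O3 (M=101.961): mol = 0.19213; Al = 0.38426, O = 0.57639.
SiO2 (M=60.083): mol = 1.15041; Si = 1.15041, O = 2.30082.
ΣO = 3.06905; factor = 8/ΣO = 2.60667.
Si apfu = 1.15041 × 2.60667 = 2.999.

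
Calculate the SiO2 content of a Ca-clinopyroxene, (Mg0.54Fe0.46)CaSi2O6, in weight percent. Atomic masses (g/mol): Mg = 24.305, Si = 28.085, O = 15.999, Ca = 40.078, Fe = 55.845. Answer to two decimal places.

52.01 wt%

Formula mass = 231.055 g/mol.
2 Si → 2.0000 mol SiO2 per formula unit; M(SiO2) = 60.083, so SiO2 mass = 120.166 g.
120.166/231.055 × 100 = 52.01 wt%.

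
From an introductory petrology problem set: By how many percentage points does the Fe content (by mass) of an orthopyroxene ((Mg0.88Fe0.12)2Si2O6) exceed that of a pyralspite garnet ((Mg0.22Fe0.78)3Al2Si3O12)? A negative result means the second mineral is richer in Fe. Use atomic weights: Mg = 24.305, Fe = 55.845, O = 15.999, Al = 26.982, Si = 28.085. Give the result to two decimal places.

-20.97 percentage points

First mineral: 13.403 g Fe in 208.344 g formula = 6.43 wt% Fe.
Second mineral: 130.677 g Fe in 476.926 g formula = 27.40 wt% Fe.
6.43% − 27.40% gives a difference of -20.97 percentage points.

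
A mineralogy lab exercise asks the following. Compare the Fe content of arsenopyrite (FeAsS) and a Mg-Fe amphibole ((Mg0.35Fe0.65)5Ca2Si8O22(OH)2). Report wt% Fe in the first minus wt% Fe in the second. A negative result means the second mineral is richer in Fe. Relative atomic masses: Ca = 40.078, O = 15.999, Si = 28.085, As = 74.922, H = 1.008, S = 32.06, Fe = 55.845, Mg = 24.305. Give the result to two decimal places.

14.46 percentage points

Fe in FeAsS: molar mass 162.827 g/mol; 1×55.845 = 55.845 g → 34.30 wt%.
Fe in (Mg0.35Fe0.65)5Ca2Si8O22(OH)2: molar mass 914.858 g/mol; 3.25×55.845 = 181.496 g → 19.84 wt%.
Difference = 34.30 − 19.84 = 14.46 percentage points.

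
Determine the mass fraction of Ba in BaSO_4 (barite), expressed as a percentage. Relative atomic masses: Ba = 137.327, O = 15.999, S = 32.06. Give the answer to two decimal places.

58.84 wt%

M(BaSO_4) = 233.383 g/mol.
Ba contributes 1 × 137.327 = 137.327 g per mole.
137.327/233.383 = 0.5884 → 58.84%.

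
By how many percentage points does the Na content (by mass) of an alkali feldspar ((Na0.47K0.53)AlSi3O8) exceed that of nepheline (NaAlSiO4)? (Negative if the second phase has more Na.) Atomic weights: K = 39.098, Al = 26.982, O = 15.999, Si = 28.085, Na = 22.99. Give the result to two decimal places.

First mineral: 10.805 g Na in 270.756 g formula = 3.99 wt% Na.
Second mineral: 22.990 g Na in 142.053 g formula = 16.18 wt% Na.
3.99% − 16.18% gives a difference of -12.19 percentage points.

-12.19 percentage points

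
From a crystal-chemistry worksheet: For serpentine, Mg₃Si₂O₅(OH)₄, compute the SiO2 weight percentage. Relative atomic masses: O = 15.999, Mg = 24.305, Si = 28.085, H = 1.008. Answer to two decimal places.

43.36 wt%

M(Mg₃Si₂O₅(OH)₄) = 277.108 g/mol; M(SiO2) = 60.083 g/mol.
Moles SiO2 per formula unit = 2 Si ÷ 1 = 2.0000.
SiO2 fraction = (2.0000 × 60.083) / 277.108 = 120.166/277.108 = 0.4336.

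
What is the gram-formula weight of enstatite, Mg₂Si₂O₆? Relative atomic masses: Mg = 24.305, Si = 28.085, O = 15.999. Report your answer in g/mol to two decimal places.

M = 2*24.305 + 2*28.085 + 6*15.999

200.77 g/mol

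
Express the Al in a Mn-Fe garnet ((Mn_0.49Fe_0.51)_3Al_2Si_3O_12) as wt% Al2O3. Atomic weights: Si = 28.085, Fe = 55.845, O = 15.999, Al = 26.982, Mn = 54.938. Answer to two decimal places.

Molar mass of (Mn_0.49Fe_0.51)_3Al_2Si_3O_12 = 1.47*54.938 + 1.53*55.845 + 2*26.982 + 3*28.085 + 12*15.999 = 496.409 g/mol.
Each formula unit contains 2 Al, equivalent to 2/2 = 1.0000 mol Al2O3.
M(Al2O3) = 2×26.982 + 3×15.999 = 101.961 g/mol.
Mass of Al2O3 per formula unit = 1.0000 × 101.961 = 101.961 g.
Al2O3 wt% = 101.961 / 496.409 × 100 = 20.54%.

20.54 wt%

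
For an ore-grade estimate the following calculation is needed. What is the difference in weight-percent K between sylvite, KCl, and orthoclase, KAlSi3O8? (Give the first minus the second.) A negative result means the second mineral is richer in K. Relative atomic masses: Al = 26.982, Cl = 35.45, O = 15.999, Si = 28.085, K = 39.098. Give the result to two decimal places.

38.40 percentage points

K in KCl: molar mass 74.548 g/mol; 1×39.098 = 39.098 g → 52.45 wt%.
K in KAlSi3O8: molar mass 278.327 g/mol; 1×39.098 = 39.098 g → 14.05 wt%.
Difference = 52.45 − 14.05 = 38.40 percentage points.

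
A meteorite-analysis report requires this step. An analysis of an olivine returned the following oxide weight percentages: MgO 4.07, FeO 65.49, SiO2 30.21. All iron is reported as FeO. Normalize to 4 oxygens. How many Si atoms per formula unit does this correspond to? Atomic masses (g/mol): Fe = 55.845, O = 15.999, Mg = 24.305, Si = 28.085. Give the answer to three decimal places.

0.997 Si apfu

MgO (M=40.304): mol = 0.10098; Mg = 0.10098, O = 0.10098.
FeO (M=71.844): mol = 0.91156; Fe = 0.91156, O = 0.91156.
SiO2 (M=60.083): mol = 0.50280; Si = 0.50280, O = 1.00560.
ΣO = 2.01814; factor = 4/ΣO = 1.98202.
Si apfu = 0.50280 × 1.98202 = 0.997.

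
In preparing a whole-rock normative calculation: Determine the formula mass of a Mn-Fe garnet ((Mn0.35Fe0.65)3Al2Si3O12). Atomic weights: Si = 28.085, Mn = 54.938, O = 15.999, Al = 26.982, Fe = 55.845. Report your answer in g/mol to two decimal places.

496.79 g/mol

M = 1.05(54.938) + 1.95(55.845) + 2(26.982) + 3(28.085) + 12(15.999)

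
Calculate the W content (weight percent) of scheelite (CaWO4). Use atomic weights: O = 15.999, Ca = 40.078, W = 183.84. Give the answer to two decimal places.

Molar mass of CaWO4: 1*40.078 + 1*183.84 + 4*15.999 = 287.914 g/mol.
Mass of W per formula unit: 1 × 183.84 = 183.840 g.
Weight fraction W = 183.840 / 287.914 = 0.6385.

63.85 weight percent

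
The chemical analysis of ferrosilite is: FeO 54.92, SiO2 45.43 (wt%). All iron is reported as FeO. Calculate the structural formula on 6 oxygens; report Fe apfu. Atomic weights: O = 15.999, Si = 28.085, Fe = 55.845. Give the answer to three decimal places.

2.015 Fe apfu

FeO (M=71.844): mol = 0.76443; Fe = 0.76443, O = 0.76443.
SiO2 (M=60.083): mol = 0.75612; Si = 0.75612, O = 1.51224.
ΣO = 2.27667; factor = 6/ΣO = 2.63543.
Fe apfu = 0.76443 × 2.63543 = 2.015.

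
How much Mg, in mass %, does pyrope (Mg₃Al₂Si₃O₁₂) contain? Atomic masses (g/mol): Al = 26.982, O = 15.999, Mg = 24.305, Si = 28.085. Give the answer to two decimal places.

18.09 mass %

Molar mass of Mg₃Al₂Si₃O₁₂: 3·24.305 + 2·26.982 + 3·28.085 + 12·15.999 = 403.122 g/mol.
Mass of Mg per formula unit: 3 × 24.305 = 72.915 g.
Weight fraction Mg = 72.915 / 403.122 = 0.1809.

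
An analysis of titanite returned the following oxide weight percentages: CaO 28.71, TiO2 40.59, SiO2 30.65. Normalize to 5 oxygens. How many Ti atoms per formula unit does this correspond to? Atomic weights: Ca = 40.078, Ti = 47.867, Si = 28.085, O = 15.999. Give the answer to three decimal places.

CaO: 28.71/56.077 = 0.51197 mol → 0.51197 mol Ca, 0.51197 mol O.
TiO2: 40.59/79.865 = 0.50823 mol → 0.50823 mol Ti, 1.01646 mol O.
SiO2: 30.65/60.083 = 0.51013 mol → 0.51013 mol Si, 1.02026 mol O.
Total oxygen = 2.54869 mol. Normalization factor = 5/2.54869 = 1.96179.
Ti per 5 O = 0.50823 × 1.96179 = 0.997.

0.997 Ti apfu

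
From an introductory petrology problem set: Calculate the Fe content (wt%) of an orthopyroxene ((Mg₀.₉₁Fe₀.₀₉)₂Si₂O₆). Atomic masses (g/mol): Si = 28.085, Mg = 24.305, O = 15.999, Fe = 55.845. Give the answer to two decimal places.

4.87 wt%

Molar mass of (Mg₀.₉₁Fe₀.₀₉)₂Si₂O₆: 1.82·24.305 + 0.18·55.845 + 2·28.085 + 6·15.999 = 206.451 g/mol.
Mass of Fe per formula unit: 0.18 × 55.845 = 10.052 g.
Weight fraction Fe = 10.052 / 206.451 = 0.0487.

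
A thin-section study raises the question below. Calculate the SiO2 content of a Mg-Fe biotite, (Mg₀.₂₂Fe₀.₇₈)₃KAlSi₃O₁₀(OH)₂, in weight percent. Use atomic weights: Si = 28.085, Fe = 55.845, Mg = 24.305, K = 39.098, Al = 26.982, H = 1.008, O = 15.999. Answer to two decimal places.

36.71 wt%

M((Mg₀.₂₂Fe₀.₇₈)₃KAlSi₃O₁₀(OH)₂) = 491.058 g/mol; M(SiO2) = 60.083 g/mol.
Moles SiO2 per formula unit = 3 Si ÷ 1 = 3.0000.
SiO2 fraction = (3.0000 × 60.083) / 491.058 = 180.249/491.058 = 0.3671.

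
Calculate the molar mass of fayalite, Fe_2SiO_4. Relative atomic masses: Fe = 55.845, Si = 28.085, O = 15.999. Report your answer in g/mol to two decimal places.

203.77 g/mol

Fe: 2 × 55.845 = 111.6900
Si: 1 × 28.085 = 28.0850
O: 4 × 15.999 = 63.9960
Summing the contributions gives the formula mass.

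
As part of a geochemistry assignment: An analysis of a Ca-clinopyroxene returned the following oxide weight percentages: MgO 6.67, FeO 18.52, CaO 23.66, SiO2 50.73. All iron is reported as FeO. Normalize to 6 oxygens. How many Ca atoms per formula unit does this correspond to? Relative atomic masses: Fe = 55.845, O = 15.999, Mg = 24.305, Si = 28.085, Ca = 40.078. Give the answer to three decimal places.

6.67 wt% MgO ÷ 40.304 g/mol = 0.16549 mol, giving 0.16549 Mg and 0.16549 O.
18.52 wt% FeO ÷ 71.844 g/mol = 0.25778 mol, giving 0.25778 Fe and 0.25778 O.
23.66 wt% CaO ÷ 56.077 g/mol = 0.42192 mol, giving 0.42192 Ca and 0.42192 O.
50.73 wt% SiO2 ÷ 60.083 g/mol = 0.84433 mol, giving 0.84433 Si and 1.68866 O.
Oxygen sums to 2.53385; scaling by 6/2.53385 = 2.36794 puts the formula on 6 O.
Ca: 0.42192 × 2.36794 = 0.999 atoms per formula unit.

0.999 Ca apfu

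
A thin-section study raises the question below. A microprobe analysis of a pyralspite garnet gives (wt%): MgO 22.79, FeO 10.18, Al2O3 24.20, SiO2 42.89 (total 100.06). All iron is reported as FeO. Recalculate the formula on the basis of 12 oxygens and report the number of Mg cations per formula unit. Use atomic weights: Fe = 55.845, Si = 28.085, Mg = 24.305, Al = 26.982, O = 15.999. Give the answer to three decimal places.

2.383 Mg apfu

22.79 wt% MgO ÷ 40.304 g/mol = 0.56545 mol, giving 0.56545 Mg and 0.56545 O.
10.18 wt% FeO ÷ 71.844 g/mol = 0.14170 mol, giving 0.14170 Fe and 0.14170 O.
24.20 wt% Al2O3 ÷ 101.961 g/mol = 0.23735 mol, giving 0.47470 Al and 0.71205 O.
42.89 wt% SiO2 ÷ 60.083 g/mol = 0.71385 mol, giving 0.71385 Si and 1.42770 O.
Oxygen sums to 2.84690; scaling by 12/2.84690 = 4.21511 puts the formula on 12 O.
Mg: 0.56545 × 4.21511 = 2.383 atoms per formula unit.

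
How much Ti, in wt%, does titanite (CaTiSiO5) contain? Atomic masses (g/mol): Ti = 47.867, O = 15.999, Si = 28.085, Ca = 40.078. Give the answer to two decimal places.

24.42 wt%

Formula mass = 1*40.078 + 1*47.867 + 1*28.085 + 5*15.999 = 196.025 g/mol, of which 47.867 g is Ti.
So Ti makes up 47.867/196.025 = 0.2442 of the mass, i.e. 24.42%.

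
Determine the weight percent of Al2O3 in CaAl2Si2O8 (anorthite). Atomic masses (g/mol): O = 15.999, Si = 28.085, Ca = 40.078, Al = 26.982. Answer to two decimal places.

36.65 wt%

Formula mass = 278.204 g/mol.
2 Al → 1.0000 mol Al2O3 per formula unit; M(Al2O3) = 101.961, so Al2O3 mass = 101.961 g.
101.961/278.204 × 100 = 36.65 wt%.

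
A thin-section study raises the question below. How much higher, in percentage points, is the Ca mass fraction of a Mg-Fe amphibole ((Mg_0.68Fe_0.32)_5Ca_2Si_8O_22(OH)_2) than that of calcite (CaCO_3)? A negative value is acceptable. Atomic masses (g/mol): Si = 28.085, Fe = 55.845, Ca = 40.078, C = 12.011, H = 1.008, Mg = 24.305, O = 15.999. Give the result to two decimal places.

-30.75 percentage points

Ca in (Mg_0.68Fe_0.32)_5Ca_2Si_8O_22(OH)_2: molar mass 862.817 g/mol; 2×40.078 = 80.156 g → 9.29 wt%.
Ca in CaCO_3: molar mass 100.086 g/mol; 1×40.078 = 40.078 g → 40.04 wt%.
Difference = 9.29 − 40.04 = -30.75 percentage points.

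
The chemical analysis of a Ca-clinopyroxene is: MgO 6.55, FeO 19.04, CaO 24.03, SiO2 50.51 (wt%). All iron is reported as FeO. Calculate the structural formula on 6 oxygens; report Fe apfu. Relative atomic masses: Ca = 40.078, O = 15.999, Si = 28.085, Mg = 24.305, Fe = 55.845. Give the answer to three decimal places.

0.627 Fe apfu

6.55 wt% MgO ÷ 40.304 g/mol = 0.16251 mol, giving 0.16251 Mg and 0.16251 O.
19.04 wt% FeO ÷ 71.844 g/mol = 0.26502 mol, giving 0.26502 Fe and 0.26502 O.
24.03 wt% CaO ÷ 56.077 g/mol = 0.42852 mol, giving 0.42852 Ca and 0.42852 O.
50.51 wt% SiO2 ÷ 60.083 g/mol = 0.84067 mol, giving 0.84067 Si and 1.68134 O.
Oxygen sums to 2.53739; scaling by 6/2.53739 = 2.36463 puts the formula on 6 O.
Fe: 0.26502 × 2.36463 = 0.627 atoms per formula unit.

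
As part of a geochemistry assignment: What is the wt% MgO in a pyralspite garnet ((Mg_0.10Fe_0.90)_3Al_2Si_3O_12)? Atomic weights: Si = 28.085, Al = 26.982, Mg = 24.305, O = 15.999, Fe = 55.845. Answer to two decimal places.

2.48 wt%

Molar mass of (Mg_0.10Fe_0.90)_3Al_2Si_3O_12 = 0.30·24.305 + 2.70·55.845 + 2·26.982 + 3·28.085 + 12·15.999 = 488.280 g/mol.
Each formula unit contains 0.30 Mg, equivalent to 0.30/1 = 0.3000 mol MgO.
M(MgO) = 1×24.305 + 1×15.999 = 40.304 g/mol.
Mass of MgO per formula unit = 0.3000 × 40.304 = 12.091 g.
MgO wt% = 12.091 / 488.280 × 100 = 2.48%.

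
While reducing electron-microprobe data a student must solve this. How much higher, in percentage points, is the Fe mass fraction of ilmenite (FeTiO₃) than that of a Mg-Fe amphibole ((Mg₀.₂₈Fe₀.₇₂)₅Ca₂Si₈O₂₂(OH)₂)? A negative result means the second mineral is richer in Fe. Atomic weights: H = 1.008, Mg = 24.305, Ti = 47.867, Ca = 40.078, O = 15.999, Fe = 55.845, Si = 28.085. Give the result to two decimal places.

M(FeTiO₃) = 151.709 g/mol, so wt% Fe = 55.845/151.709 × 100 = 36.81%.
M((Mg₀.₂₈Fe₀.₇₂)₅Ca₂Si₈O₂₂(OH)₂) = 925.897 g/mol, so wt% Fe = 201.042/925.897 × 100 = 21.71%.
36.81 − 21.71 = 15.10 pp.

15.10 percentage points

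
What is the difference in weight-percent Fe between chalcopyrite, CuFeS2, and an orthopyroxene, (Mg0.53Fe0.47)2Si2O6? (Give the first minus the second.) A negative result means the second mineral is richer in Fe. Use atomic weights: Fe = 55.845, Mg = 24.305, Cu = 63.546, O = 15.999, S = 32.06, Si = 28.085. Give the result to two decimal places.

First mineral: 55.845 g Fe in 183.511 g formula = 30.43 wt% Fe.
Second mineral: 52.494 g Fe in 230.422 g formula = 22.78 wt% Fe.
30.43% − 22.78% gives a difference of 7.65 percentage points.

7.65 percentage points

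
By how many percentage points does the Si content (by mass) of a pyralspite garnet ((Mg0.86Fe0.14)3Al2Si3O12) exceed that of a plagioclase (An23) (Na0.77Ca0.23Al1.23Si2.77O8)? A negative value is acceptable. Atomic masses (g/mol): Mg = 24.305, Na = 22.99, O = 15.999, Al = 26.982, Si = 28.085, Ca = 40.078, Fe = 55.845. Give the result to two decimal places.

First mineral: 84.255 g Si in 416.369 g formula = 20.24 wt% Si.
Second mineral: 77.795 g Si in 265.896 g formula = 29.26 wt% Si.
20.24% − 29.26% gives a difference of -9.02 percentage points.

-9.02 percentage points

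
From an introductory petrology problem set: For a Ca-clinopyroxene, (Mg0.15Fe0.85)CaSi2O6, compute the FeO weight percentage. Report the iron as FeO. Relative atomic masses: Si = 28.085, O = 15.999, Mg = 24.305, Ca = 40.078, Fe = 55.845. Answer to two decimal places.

25.09 wt%

Molar mass of (Mg0.15Fe0.85)CaSi2O6 = 0.15·24.305 + 0.85·55.845 + 1·40.078 + 2·28.085 + 6·15.999 = 243.356 g/mol.
Each formula unit contains 0.85 Fe, equivalent to 0.85/1 = 0.8500 mol FeO.
M(FeO) = 1×55.845 + 1×15.999 = 71.844 g/mol.
Mass of FeO per formula unit = 0.8500 × 71.844 = 61.067 g.
FeO wt% = 61.067 / 243.356 × 100 = 25.09%.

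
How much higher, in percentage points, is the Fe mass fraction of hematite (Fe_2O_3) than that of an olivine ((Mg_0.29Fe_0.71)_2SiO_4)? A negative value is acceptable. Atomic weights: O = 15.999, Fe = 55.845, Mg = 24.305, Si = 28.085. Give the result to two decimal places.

Fe in Fe_2O_3: molar mass 159.687 g/mol; 2×55.845 = 111.690 g → 69.94 wt%.
Fe in (Mg_0.29Fe_0.71)_2SiO_4: molar mass 185.478 g/mol; 1.42×55.845 = 79.300 g → 42.75 wt%.
Difference = 69.94 − 42.75 = 27.19 percentage points.

27.19 percentage points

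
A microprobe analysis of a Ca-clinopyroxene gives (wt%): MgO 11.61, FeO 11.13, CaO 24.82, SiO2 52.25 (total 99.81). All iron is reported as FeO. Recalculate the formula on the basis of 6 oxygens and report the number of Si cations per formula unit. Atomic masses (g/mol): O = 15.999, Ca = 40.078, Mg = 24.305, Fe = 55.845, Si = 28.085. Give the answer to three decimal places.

1.988 Si apfu

MgO (M=40.304): mol = 0.28806; Mg = 0.28806, O = 0.28806.
FeO (M=71.844): mol = 0.15492; Fe = 0.15492, O = 0.15492.
CaO (M=56.077): mol = 0.44261; Ca = 0.44261, O = 0.44261.
SiO2 (M=60.083): mol = 0.86963; Si = 0.86963, O = 1.73926.
ΣO = 2.62485; factor = 6/ΣO = 2.28584.
Si apfu = 0.86963 × 2.28584 = 1.988.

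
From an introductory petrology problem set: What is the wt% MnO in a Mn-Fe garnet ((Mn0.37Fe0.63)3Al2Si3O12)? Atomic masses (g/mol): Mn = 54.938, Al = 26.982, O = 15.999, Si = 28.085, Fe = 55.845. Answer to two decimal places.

15.85 wt%

Formula mass = 496.735 g/mol.
1.11 Mn → 1.1100 mol MnO per formula unit; M(MnO) = 70.937, so MnO mass = 78.740 g.
78.740/496.735 × 100 = 15.85 wt%.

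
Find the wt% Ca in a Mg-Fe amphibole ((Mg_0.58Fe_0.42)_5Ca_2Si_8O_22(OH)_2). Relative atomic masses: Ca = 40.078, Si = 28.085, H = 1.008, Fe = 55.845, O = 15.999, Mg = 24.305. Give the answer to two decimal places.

9.12 wt%

M((Mg_0.58Fe_0.42)_5Ca_2Si_8O_22(OH)_2) = 878.587 g/mol.
Ca contributes 2 × 40.078 = 80.156 g per mole.
80.156/878.587 = 0.0912 → 9.12%.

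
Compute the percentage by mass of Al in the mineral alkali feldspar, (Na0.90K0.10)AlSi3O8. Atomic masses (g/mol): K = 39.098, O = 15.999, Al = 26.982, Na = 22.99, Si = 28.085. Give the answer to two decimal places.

10.23 weight percent

M((Na0.90K0.10)AlSi3O8) = 263.830 g/mol.
Al contributes 1 × 26.982 = 26.982 g per mole.
26.982/263.830 = 0.1023 → 10.23%.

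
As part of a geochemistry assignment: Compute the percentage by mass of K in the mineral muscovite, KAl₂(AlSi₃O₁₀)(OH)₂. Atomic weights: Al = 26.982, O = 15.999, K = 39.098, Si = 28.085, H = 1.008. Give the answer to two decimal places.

9.82 weight percent

Formula mass = 1*39.098 + 3*26.982 + 3*28.085 + 12*15.999 + 2*1.008 = 398.303 g/mol, of which 39.098 g is K.
So K makes up 39.098/398.303 = 0.0982 of the mass, i.e. 9.82%.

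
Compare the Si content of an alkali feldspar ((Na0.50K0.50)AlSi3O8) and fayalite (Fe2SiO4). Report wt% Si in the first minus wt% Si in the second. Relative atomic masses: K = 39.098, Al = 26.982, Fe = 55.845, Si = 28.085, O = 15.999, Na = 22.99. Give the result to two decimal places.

17.39 percentage points

Si in (Na0.50K0.50)AlSi3O8: molar mass 270.273 g/mol; 3×28.085 = 84.255 g → 31.17 wt%.
Si in Fe2SiO4: molar mass 203.771 g/mol; 1×28.085 = 28.085 g → 13.78 wt%.
Difference = 31.17 − 13.78 = 17.39 percentage points.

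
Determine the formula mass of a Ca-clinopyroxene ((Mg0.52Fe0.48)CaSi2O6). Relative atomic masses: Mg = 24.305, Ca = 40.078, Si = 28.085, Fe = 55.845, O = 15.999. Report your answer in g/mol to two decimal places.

M = 0.52×24.305 + 0.48×55.845 + 1×40.078 + 2×28.085 + 6×15.999

231.69 g/mol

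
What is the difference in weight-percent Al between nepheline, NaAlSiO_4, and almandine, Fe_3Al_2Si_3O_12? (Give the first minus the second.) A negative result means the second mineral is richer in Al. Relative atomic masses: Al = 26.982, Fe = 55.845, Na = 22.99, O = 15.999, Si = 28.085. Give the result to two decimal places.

First mineral: 26.982 g Al in 142.053 g formula = 18.99 wt% Al.
Second mineral: 53.964 g Al in 497.742 g formula = 10.84 wt% Al.
18.99% − 10.84% gives a difference of 8.15 percentage points.

8.15 percentage points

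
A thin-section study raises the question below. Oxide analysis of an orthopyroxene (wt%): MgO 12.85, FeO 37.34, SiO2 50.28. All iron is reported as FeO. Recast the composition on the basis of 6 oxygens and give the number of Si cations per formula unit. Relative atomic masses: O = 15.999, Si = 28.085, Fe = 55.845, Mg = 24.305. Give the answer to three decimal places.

MgO: 12.85/40.304 = 0.31883 mol → 0.31883 mol Mg, 0.31883 mol O.
FeO: 37.34/71.844 = 0.51974 mol → 0.51974 mol Fe, 0.51974 mol O.
SiO2: 50.28/60.083 = 0.83684 mol → 0.83684 mol Si, 1.67368 mol O.
Total oxygen = 2.51225 mol. Normalization factor = 6/2.51225 = 2.38830.
Si per 6 O = 0.83684 × 2.38830 = 1.999.

1.999 Si apfu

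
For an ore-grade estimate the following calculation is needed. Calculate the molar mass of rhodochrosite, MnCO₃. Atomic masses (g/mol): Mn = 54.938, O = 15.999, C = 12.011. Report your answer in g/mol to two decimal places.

M = 1*54.938 + 1*12.011 + 3*15.999

114.95 g/mol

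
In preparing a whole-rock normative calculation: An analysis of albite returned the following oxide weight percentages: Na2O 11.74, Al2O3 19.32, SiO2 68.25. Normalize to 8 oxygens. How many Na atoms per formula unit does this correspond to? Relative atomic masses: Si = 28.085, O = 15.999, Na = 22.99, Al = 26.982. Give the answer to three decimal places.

1.000 Na apfu

11.74 wt% Na2O ÷ 61.979 g/mol = 0.18942 mol, giving 0.37884 Na and 0.18942 O.
19.32 wt% Al2O3 ÷ 101.961 g/mol = 0.18948 mol, giving 0.37896 Al and 0.56844 O.
68.25 wt% SiO2 ÷ 60.083 g/mol = 1.13593 mol, giving 1.13593 Si and 2.27186 O.
Oxygen sums to 3.02972; scaling by 8/3.02972 = 2.64051 puts the formula on 8 O.
Na: 0.37884 × 2.64051 = 1.000 atoms per formula unit.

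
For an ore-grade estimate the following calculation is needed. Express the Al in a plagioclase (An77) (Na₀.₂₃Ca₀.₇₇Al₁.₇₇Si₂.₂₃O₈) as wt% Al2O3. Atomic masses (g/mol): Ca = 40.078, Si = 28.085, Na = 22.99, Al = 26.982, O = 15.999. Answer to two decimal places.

Formula mass = 274.527 g/mol.
1.77 Al → 0.8850 mol Al2O3 per formula unit; M(Al2O3) = 101.961, so Al2O3 mass = 90.235 g.
90.235/274.527 × 100 = 32.87 wt%.

32.87 wt%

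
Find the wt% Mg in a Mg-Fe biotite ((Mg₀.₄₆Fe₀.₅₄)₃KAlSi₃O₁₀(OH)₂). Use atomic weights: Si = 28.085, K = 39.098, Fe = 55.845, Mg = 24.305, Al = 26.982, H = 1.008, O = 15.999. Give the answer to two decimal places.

M((Mg₀.₄₆Fe₀.₅₄)₃KAlSi₃O₁₀(OH)₂) = 468.349 g/mol.
Mg contributes 1.38 × 24.305 = 33.541 g per mole.
33.541/468.349 = 0.0716 → 7.16%.

7.16 weight percent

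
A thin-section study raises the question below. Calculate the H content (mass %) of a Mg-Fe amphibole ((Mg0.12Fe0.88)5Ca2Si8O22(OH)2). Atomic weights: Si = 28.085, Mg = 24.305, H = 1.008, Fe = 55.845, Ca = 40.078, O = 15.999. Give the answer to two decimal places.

M((Mg0.12Fe0.88)5Ca2Si8O22(OH)2) = 951.129 g/mol.
H contributes 2 × 1.008 = 2.016 g per mole.
2.016/951.129 = 0.0021 → 0.21%.

0.21 mass %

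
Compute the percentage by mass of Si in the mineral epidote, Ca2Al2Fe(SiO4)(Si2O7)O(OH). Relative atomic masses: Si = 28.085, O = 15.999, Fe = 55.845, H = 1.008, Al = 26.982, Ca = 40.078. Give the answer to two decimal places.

17.44 wt%

M(Ca2Al2Fe(SiO4)(Si2O7)O(OH)) = 483.215 g/mol.
Si contributes 3 × 28.085 = 84.255 g per mole.
84.255/483.215 = 0.1744 → 17.44%.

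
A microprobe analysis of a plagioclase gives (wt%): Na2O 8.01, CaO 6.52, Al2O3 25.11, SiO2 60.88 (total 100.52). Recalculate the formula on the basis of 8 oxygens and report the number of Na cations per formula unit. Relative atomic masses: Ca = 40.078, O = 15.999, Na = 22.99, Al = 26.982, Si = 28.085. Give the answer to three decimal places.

0.687 Na apfu

8.01 wt% Na2O ÷ 61.979 g/mol = 0.12924 mol, giving 0.25848 Na and 0.12924 O.
6.52 wt% CaO ÷ 56.077 g/mol = 0.11627 mol, giving 0.11627 Ca and 0.11627 O.
25.11 wt% Al2O3 ÷ 101.961 g/mol = 0.24627 mol, giving 0.49254 Al and 0.73881 O.
60.88 wt% SiO2 ÷ 60.083 g/mol = 1.01326 mol, giving 1.01326 Si and 2.02652 O.
Oxygen sums to 3.01084; scaling by 8/3.01084 = 2.65707 puts the formula on 8 O.
Na: 0.25848 × 2.65707 = 0.687 atoms per formula unit.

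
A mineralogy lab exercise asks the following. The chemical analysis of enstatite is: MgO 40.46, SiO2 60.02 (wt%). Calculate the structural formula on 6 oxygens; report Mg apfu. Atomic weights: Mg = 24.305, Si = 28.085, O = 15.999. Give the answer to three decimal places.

40.46 wt% MgO ÷ 40.304 g/mol = 1.00387 mol, giving 1.00387 Mg and 1.00387 O.
60.02 wt% SiO2 ÷ 60.083 g/mol = 0.99895 mol, giving 0.99895 Si and 1.99790 O.
Oxygen sums to 3.00177; scaling by 6/3.00177 = 1.99882 puts the formula on 6 O.
Mg: 1.00387 × 1.99882 = 2.007 atoms per formula unit.

2.007 Mg apfu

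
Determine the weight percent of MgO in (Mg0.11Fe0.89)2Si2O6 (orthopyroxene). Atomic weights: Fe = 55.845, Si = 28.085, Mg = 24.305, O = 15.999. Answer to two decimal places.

M((Mg0.11Fe0.89)2Si2O6) = 256.915 g/mol; M(MgO) = 40.304 g/mol.
Moles MgO per formula unit = 0.22 Mg ÷ 1 = 0.2200.
MgO fraction = (0.2200 × 40.304) / 256.915 = 8.867/256.915 = 0.0345.

3.45 wt%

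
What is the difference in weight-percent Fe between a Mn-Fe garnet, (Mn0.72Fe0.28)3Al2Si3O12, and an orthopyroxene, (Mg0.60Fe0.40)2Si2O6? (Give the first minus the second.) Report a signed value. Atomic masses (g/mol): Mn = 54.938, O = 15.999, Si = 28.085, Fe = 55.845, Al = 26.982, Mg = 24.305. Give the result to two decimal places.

M((Mn0.72Fe0.28)3Al2Si3O12) = 495.783 g/mol, so wt% Fe = 46.910/495.783 × 100 = 9.46%.
M((Mg0.60Fe0.40)2Si2O6) = 226.006 g/mol, so wt% Fe = 44.676/226.006 × 100 = 19.77%.
9.46 − 19.77 = -10.31 pp.

-10.31 percentage points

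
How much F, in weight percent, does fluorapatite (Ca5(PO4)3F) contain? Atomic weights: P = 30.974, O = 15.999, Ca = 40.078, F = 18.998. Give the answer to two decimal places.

M(Ca5(PO4)3F) = 504.298 g/mol.
F contributes 1 × 18.998 = 18.998 g per mole.
18.998/504.298 = 0.0377 → 3.77%.

3.77 weight percent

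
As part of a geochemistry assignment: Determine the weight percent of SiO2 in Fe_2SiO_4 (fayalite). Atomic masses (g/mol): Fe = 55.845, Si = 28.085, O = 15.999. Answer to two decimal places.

29.49 wt%

Molar mass of Fe_2SiO_4 = 2*55.845 + 1*28.085 + 4*15.999 = 203.771 g/mol.
Each formula unit contains 1 Si, equivalent to 1/1 = 1.0000 mol SiO2.
M(SiO2) = 1×28.085 + 2×15.999 = 60.083 g/mol.
Mass of SiO2 per formula unit = 1.0000 × 60.083 = 60.083 g.
SiO2 wt% = 60.083 / 203.771 × 100 = 29.49%.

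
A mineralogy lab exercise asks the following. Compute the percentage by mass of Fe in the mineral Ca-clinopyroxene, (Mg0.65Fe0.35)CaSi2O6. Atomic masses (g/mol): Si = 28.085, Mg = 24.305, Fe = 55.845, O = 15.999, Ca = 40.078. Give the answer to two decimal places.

M((Mg0.65Fe0.35)CaSi2O6) = 227.586 g/mol.
Fe contributes 0.35 × 55.845 = 19.546 g per mole.
19.546/227.586 = 0.0859 → 8.59%.

8.59 wt%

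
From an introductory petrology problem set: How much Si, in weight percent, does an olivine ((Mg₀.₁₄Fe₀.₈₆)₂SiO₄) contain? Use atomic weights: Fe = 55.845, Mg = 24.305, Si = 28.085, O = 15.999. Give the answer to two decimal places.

14.41 weight percent

Formula mass = 0.28*24.305 + 1.72*55.845 + 1*28.085 + 4*15.999 = 194.940 g/mol, of which 28.085 g is Si.
So Si makes up 28.085/194.940 = 0.1441 of the mass, i.e. 14.41%.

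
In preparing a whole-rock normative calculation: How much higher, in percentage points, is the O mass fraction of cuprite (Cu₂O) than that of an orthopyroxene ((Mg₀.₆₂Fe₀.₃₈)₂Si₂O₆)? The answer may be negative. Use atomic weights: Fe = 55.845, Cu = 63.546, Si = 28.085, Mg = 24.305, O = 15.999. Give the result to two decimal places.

-31.53 percentage points

O in Cu₂O: molar mass 143.091 g/mol; 1×15.999 = 15.999 g → 11.18 wt%.
O in (Mg₀.₆₂Fe₀.₃₈)₂Si₂O₆: molar mass 224.744 g/mol; 6×15.999 = 95.994 g → 42.71 wt%.
Difference = 11.18 − 42.71 = -31.53 percentage points.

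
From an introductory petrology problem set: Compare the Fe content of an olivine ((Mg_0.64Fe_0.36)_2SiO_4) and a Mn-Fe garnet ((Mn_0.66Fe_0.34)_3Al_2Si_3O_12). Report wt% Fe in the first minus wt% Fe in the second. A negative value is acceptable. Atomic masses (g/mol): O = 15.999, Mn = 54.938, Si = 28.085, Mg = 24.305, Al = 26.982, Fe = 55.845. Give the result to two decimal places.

13.12 percentage points

Fe in (Mg_0.64Fe_0.36)_2SiO_4: molar mass 163.400 g/mol; 0.72×55.845 = 40.208 g → 24.61 wt%.
Fe in (Mn_0.66Fe_0.34)_3Al_2Si_3O_12: molar mass 495.946 g/mol; 1.02×55.845 = 56.962 g → 11.49 wt%.
Difference = 24.61 − 11.49 = 13.12 percentage points.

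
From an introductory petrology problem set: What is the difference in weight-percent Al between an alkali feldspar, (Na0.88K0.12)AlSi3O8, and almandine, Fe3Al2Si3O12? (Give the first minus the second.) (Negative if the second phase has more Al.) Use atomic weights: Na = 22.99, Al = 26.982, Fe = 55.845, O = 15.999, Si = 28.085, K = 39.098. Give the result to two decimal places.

Al in (Na0.88K0.12)AlSi3O8: molar mass 264.152 g/mol; 1×26.982 = 26.982 g → 10.21 wt%.
Al in Fe3Al2Si3O12: molar mass 497.742 g/mol; 2×26.982 = 53.964 g → 10.84 wt%.
Difference = 10.21 − 10.84 = -0.63 percentage points.

-0.63 percentage points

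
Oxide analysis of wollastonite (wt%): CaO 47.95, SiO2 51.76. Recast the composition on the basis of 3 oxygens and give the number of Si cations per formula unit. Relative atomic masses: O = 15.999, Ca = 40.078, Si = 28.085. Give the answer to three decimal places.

1.002 Si apfu

CaO: 47.95/56.077 = 0.85507 mol → 0.85507 mol Ca, 0.85507 mol O.
SiO2: 51.76/60.083 = 0.86147 mol → 0.86147 mol Si, 1.72294 mol O.
Total oxygen = 2.57801 mol. Normalization factor = 3/2.57801 = 1.16369.
Si per 3 O = 0.86147 × 1.16369 = 1.002.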